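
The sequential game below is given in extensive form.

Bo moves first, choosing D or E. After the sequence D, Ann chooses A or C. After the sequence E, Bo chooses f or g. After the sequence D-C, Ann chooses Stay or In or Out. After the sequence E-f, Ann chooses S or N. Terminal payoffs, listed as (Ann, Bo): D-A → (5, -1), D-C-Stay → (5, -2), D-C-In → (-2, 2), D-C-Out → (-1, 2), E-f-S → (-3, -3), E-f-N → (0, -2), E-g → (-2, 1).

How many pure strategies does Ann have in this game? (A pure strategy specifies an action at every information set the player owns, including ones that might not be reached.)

12

Ann owns the node after D with actions {A, C} — two choices.
Ann owns the node after D-C with actions {Stay, In, Out} — three choices.
Ann owns the node after E-f with actions {S, N} — two choices.
A pure strategy fixes one action at each information set independently, so the count is the product 2 × 3 × 2 = 12.
(For reference, Bo has 4 pure strategies, giving a 12×4 normal-form matrix.)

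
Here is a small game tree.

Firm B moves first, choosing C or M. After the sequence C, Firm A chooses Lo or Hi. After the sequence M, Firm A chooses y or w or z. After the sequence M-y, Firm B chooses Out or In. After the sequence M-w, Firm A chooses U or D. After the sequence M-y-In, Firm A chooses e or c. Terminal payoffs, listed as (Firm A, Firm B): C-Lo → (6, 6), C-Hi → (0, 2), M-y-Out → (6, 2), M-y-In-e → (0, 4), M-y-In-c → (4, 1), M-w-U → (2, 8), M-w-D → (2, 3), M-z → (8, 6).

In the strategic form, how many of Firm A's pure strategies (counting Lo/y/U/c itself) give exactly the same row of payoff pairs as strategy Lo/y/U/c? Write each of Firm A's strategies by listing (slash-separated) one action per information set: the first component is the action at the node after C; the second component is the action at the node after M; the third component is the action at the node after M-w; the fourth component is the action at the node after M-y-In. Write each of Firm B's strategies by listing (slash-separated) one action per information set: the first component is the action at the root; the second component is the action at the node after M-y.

Row for Lo/y/U/c (columns C/Out, C/In, M/Out, M/In): (6,6) (6,6) (6,2) (4,1).
Under Lo/y/U/c, Firm A's choice at the node after M-w can never be reached regardless of what Firm B does, so varying those choices leaves every outcome unchanged.
Holding the reachable choices fixed and varying the unreachable one freely already gives 2 equivalent strategies.
No other strategy reproduces this row, so those 2 are the full class: Lo/y/U/c, Lo/y/D/c.

2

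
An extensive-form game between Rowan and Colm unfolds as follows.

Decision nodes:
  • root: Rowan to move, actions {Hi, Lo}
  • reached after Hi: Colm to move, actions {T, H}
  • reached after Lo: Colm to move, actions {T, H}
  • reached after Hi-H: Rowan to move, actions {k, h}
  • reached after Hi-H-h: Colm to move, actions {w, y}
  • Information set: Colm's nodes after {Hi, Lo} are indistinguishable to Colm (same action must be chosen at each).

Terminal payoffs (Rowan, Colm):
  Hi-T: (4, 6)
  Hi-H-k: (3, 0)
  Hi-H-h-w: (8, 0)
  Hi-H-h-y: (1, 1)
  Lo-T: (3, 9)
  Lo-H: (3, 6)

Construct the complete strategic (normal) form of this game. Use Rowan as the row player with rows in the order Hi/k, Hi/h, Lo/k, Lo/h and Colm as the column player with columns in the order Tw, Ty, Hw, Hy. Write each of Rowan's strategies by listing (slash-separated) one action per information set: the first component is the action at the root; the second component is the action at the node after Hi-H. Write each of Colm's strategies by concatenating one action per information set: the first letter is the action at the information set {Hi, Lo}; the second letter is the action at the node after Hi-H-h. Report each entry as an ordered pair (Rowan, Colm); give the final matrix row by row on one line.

           Tw       Ty       Hw       Hy
Hi/k    (4,6)    (4,6)    (3,0)    (3,0)
Hi/h    (4,6)    (4,6)    (8,0)    (1,1)
Lo/k    (3,9)    (3,9)    (3,6)    (3,6)
Lo/h    (3,9)    (3,9)    (3,6)    (3,6)

Hi/k: (4,6) (4,6) (3,0) (3,0) | Hi/h: (4,6) (4,6) (8,0) (1,1) | Lo/k: (3,9) (3,9) (3,6) (3,6) | Lo/h: (3,9) (3,9) (3,6) (3,6)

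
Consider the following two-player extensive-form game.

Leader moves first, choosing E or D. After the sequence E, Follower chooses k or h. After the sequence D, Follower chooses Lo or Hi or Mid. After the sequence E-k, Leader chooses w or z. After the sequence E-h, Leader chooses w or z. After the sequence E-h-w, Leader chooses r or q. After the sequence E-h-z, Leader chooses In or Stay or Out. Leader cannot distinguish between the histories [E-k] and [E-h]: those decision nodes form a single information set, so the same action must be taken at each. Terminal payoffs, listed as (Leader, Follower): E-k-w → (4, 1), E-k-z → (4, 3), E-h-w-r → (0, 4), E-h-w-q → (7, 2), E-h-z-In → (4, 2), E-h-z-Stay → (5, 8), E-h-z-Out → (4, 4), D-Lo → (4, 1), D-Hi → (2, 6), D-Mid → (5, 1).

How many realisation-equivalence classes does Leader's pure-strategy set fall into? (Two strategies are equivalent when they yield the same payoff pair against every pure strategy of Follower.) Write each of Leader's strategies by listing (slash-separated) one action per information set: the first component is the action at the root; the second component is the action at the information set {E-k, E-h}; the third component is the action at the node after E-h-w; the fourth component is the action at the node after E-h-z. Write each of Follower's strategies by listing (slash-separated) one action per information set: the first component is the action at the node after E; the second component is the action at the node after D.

6

Leader has 24 pure strategies: E/w/r/In, E/w/r/Stay, E/w/r/Out, E/w/q/In, E/w/q/Stay, E/w/q/Out, E/z/r/In, E/z/r/Stay, E/z/r/Out, E/z/q/In, E/z/q/Stay, E/z/q/Out, D/w/r/In, D/w/r/Stay, D/w/r/Out, D/w/q/In, D/w/q/Stay, D/w/q/Out, D/z/r/In, D/z/r/Stay, D/z/r/Out, D/z/q/In, D/z/q/Stay, D/z/q/Out. Columns: k/Lo, k/Hi, k/Mid, h/Lo, h/Hi, h/Mid.
{E/w/r/In, E/w/r/Stay, E/w/r/Out} → row (4,1) (4,1) (4,1) (0,4) (0,4) (0,4)
{E/w/q/In, E/w/q/Stay, E/w/q/Out} → row (4,1) (4,1) (4,1) (7,2) (7,2) (7,2)
{E/z/r/In, E/z/q/In} → row (4,3) (4,3) (4,3) (4,2) (4,2) (4,2)
{E/z/r/Stay, E/z/q/Stay} → row (4,3) (4,3) (4,3) (5,8) (5,8) (5,8)
{E/z/r/Out, E/z/q/Out} → row (4,3) (4,3) (4,3) (4,4) (4,4) (4,4)
{D/w/r/In, D/w/r/Stay, D/w/r/Out, D/w/q/In, D/w/q/Stay, D/w/q/Out, D/z/r/In, D/z/r/Stay, D/z/r/Out, D/z/q/In, D/z/q/Stay, D/z/q/Out} → row (4,1) (2,6) (5,1) (4,1) (2,6) (5,1)
That's 6 distinct rows out of 24 strategies.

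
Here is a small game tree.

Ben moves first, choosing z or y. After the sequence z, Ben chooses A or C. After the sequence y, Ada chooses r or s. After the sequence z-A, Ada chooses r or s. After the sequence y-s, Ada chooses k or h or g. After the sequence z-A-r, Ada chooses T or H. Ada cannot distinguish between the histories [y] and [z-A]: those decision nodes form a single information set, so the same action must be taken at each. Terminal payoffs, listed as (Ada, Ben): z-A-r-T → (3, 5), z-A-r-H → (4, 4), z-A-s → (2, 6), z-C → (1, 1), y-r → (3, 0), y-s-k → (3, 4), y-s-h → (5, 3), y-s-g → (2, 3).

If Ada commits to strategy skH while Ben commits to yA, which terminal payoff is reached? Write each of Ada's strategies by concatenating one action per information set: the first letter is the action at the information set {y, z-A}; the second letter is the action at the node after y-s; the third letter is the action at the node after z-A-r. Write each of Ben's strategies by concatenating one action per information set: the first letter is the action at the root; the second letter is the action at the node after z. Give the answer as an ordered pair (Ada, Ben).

(3, 4)

Trace the play path from the root:
  Ben plays y
  Ada plays s at [y]
  Ada plays k at [y-s]
→ terminal payoff (3, 4).
(Ada's choice at the node after z-A-r is never reached on this path, so it doesn't affect the outcome.)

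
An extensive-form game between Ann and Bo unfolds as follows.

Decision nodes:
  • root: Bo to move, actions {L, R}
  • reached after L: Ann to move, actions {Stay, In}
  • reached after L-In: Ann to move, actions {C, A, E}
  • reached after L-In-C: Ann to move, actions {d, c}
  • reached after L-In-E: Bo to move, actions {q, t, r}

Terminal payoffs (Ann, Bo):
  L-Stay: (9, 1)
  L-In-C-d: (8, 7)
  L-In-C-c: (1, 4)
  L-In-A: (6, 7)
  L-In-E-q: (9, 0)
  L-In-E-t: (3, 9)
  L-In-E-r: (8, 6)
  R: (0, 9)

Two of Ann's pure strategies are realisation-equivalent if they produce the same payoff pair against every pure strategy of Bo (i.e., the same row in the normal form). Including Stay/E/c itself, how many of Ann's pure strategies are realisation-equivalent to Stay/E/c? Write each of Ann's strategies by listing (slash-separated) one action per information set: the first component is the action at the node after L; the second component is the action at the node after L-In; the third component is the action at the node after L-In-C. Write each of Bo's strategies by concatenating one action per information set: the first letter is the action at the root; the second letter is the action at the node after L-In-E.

Row for Stay/E/c (columns Lq, Lt, Lr, Rq, Rt, Rr): (9,1) (9,1) (9,1) (0,9) (0,9) (0,9).
Under Stay/E/c, Ann's choice at the node after L-In and at the node after L-In-C can never be reached regardless of what Bo does, so varying those choices leaves every outcome unchanged.
Holding the reachable choices fixed and varying the unreachable ones freely already gives 3 × 2 = 6 equivalent strategies.
No other strategy reproduces this row, so those 6 are the full class: Stay/C/d, Stay/C/c, Stay/A/d, Stay/A/c, Stay/E/d, Stay/E/c.

6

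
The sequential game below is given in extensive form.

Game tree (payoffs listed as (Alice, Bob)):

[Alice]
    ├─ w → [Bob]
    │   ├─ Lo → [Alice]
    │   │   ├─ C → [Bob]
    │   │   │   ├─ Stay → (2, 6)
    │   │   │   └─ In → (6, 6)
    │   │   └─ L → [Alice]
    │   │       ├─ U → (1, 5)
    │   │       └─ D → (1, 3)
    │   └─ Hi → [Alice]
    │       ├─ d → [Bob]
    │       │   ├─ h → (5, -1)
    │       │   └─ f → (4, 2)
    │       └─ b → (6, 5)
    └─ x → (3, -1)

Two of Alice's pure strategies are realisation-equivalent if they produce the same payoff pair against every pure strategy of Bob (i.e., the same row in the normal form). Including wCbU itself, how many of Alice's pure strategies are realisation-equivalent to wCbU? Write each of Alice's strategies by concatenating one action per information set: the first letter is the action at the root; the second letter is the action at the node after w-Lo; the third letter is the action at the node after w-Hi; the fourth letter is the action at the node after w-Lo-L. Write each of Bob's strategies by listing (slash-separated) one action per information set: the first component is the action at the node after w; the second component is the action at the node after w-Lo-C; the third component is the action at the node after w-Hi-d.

Row for wCbU (columns Lo/Stay/h, Lo/Stay/f, Lo/In/h, Lo/In/f, Hi/Stay/h, Hi/Stay/f, Hi/In/h, Hi/In/f): (2,6) (2,6) (6,6) (6,6) (6,5) (6,5) (6,5) (6,5).
Under wCbU, Alice's choice at the node after w-Lo-L can never be reached regardless of what Bob does, so varying those choices leaves every outcome unchanged.
Holding the reachable choices fixed and varying the unreachable one freely already gives 2 equivalent strategies.
No other strategy reproduces this row, so those 2 are the full class: wCbU, wCbD.

2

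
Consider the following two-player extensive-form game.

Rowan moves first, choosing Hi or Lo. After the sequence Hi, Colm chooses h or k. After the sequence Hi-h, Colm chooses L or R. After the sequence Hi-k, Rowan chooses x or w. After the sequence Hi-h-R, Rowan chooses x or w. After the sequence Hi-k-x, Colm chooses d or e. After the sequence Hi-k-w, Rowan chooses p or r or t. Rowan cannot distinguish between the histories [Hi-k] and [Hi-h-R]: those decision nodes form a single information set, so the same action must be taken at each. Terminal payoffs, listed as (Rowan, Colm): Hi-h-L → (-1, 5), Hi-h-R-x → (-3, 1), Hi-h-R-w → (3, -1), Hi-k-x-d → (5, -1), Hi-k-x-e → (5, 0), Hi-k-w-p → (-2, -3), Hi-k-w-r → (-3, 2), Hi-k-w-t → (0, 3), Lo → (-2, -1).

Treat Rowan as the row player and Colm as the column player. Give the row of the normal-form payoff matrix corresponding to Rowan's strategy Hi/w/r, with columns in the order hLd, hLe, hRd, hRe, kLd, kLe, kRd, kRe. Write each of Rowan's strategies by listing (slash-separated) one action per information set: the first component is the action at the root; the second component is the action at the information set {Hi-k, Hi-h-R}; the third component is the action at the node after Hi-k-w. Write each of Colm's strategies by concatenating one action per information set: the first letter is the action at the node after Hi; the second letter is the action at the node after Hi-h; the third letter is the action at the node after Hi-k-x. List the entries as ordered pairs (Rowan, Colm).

vs hLd: Rowan plays Hi → Colm plays h at [Hi] → Colm plays L at [Hi-h] → (-1, 5)
vs hLe: Rowan plays Hi → Colm plays h at [Hi] → Colm plays L at [Hi-h] → (-1, 5)
vs hRd: Rowan plays Hi → Colm plays h at [Hi] → Colm plays R at [Hi-h] → Rowan plays w at [Hi-h-R] → (3, -1)
vs hRe: Rowan plays Hi → Colm plays h at [Hi] → Colm plays R at [Hi-h] → Rowan plays w at [Hi-h-R] → (3, -1)
vs kLd: Rowan plays Hi → Colm plays k at [Hi] → Rowan plays w at [Hi-k] → Rowan plays r at [Hi-k-w] → (-3, 2)
vs kLe: Rowan plays Hi → Colm plays k at [Hi] → Rowan plays w at [Hi-k] → Rowan plays r at [Hi-k-w] → (-3, 2)
vs kRd: Rowan plays Hi → Colm plays k at [Hi] → Rowan plays w at [Hi-k] → Rowan plays r at [Hi-k-w] → (-3, 2)
vs kRe: Rowan plays Hi → Colm plays k at [Hi] → Rowan plays w at [Hi-k] → Rowan plays r at [Hi-k-w] → (-3, 2)

(-1,5) (-1,5) (3,-1) (3,-1) (-3,2) (-3,2) (-3,2) (-3,2)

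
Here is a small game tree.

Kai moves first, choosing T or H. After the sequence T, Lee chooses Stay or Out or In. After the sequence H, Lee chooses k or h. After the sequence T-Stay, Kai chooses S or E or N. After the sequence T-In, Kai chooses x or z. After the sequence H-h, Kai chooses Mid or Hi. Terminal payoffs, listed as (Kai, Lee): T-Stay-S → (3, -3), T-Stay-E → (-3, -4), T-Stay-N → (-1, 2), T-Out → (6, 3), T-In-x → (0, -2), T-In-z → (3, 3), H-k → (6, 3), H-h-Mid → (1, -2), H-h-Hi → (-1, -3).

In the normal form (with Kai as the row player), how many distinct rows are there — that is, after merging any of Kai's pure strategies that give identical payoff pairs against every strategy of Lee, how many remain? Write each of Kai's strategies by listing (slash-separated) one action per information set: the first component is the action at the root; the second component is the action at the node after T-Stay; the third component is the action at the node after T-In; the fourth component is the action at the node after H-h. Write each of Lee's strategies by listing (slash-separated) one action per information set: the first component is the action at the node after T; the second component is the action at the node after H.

Kai has 24 pure strategies: T/S/x/Mid, T/S/x/Hi, T/S/z/Mid, T/S/z/Hi, T/E/x/Mid, T/E/x/Hi, T/E/z/Mid, T/E/z/Hi, T/N/x/Mid, T/N/x/Hi, T/N/z/Mid, T/N/z/Hi, H/S/x/Mid, H/S/x/Hi, H/S/z/Mid, H/S/z/Hi, H/E/x/Mid, H/E/x/Hi, H/E/z/Mid, H/E/z/Hi, H/N/x/Mid, H/N/x/Hi, H/N/z/Mid, H/N/z/Hi. Columns: Stay/k, Stay/h, Out/k, Out/h, In/k, In/h.
{T/S/x/Mid, T/S/x/Hi} → row (3,-3) (3,-3) (6,3) (6,3) (0,-2) (0,-2)
{T/S/z/Mid, T/S/z/Hi} → row (3,-3) (3,-3) (6,3) (6,3) (3,3) (3,3)
{T/E/x/Mid, T/E/x/Hi} → row (-3,-4) (-3,-4) (6,3) (6,3) (0,-2) (0,-2)
{T/E/z/Mid, T/E/z/Hi} → row (-3,-4) (-3,-4) (6,3) (6,3) (3,3) (3,3)
{T/N/x/Mid, T/N/x/Hi} → row (-1,2) (-1,2) (6,3) (6,3) (0,-2) (0,-2)
{T/N/z/Mid, T/N/z/Hi} → row (-1,2) (-1,2) (6,3) (6,3) (3,3) (3,3)
{H/S/x/Mid, H/S/z/Mid, H/E/x/Mid, H/E/z/Mid, H/N/x/Mid, H/N/z/Mid} → row (6,3) (1,-2) (6,3) (1,-2) (6,3) (1,-2)
{H/S/x/Hi, H/S/z/Hi, H/E/x/Hi, H/E/z/Hi, H/N/x/Hi, H/N/z/Hi} → row (6,3) (-1,-3) (6,3) (-1,-3) (6,3) (-1,-3)
That's 8 distinct rows out of 24 strategies.

8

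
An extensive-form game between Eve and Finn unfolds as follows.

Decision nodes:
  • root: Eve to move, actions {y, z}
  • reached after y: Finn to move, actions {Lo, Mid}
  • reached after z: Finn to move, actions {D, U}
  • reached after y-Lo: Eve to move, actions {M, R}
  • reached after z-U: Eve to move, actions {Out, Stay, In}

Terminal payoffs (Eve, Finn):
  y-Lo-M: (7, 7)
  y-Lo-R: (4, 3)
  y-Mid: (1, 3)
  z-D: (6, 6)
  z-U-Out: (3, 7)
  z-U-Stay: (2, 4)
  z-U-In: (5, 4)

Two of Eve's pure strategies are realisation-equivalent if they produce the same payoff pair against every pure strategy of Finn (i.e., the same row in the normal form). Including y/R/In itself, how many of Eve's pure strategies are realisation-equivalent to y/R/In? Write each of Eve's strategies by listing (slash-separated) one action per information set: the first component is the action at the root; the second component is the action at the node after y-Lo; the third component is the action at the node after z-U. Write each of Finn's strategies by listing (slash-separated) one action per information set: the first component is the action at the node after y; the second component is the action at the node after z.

3

Row for y/R/In (columns Lo/D, Lo/U, Mid/D, Mid/U): (4,3) (4,3) (1,3) (1,3).
Under y/R/In, Eve's choice at the node after z-U can never be reached regardless of what Finn does, so varying those choices leaves every outcome unchanged.
Holding the reachable choices fixed and varying the unreachable one freely already gives 3 equivalent strategies.
No other strategy reproduces this row, so those 3 are the full class: y/R/Out, y/R/Stay, y/R/In.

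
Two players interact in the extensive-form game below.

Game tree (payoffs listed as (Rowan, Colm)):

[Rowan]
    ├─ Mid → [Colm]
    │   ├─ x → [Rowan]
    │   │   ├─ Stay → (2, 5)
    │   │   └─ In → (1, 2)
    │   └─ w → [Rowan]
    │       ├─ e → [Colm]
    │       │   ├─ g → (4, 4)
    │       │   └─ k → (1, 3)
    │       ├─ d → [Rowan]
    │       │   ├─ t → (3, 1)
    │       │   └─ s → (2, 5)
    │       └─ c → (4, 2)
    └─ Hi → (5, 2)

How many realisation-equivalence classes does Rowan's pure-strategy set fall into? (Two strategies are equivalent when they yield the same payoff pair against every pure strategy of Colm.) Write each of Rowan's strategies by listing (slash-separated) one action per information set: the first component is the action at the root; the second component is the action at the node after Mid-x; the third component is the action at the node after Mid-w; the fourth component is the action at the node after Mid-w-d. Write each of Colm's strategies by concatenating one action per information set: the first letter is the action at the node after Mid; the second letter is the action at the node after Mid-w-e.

9

Rowan has 24 pure strategies: Mid/Stay/e/t, Mid/Stay/e/s, Mid/Stay/d/t, Mid/Stay/d/s, Mid/Stay/c/t, Mid/Stay/c/s, Mid/In/e/t, Mid/In/e/s, Mid/In/d/t, Mid/In/d/s, Mid/In/c/t, Mid/In/c/s, Hi/Stay/e/t, Hi/Stay/e/s, Hi/Stay/d/t, Hi/Stay/d/s, Hi/Stay/c/t, Hi/Stay/c/s, Hi/In/e/t, Hi/In/e/s, Hi/In/d/t, Hi/In/d/s, Hi/In/c/t, Hi/In/c/s. Columns: xg, xk, wg, wk.
{Mid/Stay/e/t, Mid/Stay/e/s} → row (2,5) (2,5) (4,4) (1,3)
{Mid/Stay/d/t} → row (2,5) (2,5) (3,1) (3,1)
{Mid/Stay/d/s} → row (2,5) (2,5) (2,5) (2,5)
{Mid/Stay/c/t, Mid/Stay/c/s} → row (2,5) (2,5) (4,2) (4,2)
{Mid/In/e/t, Mid/In/e/s} → row (1,2) (1,2) (4,4) (1,3)
{Mid/In/d/t} → row (1,2) (1,2) (3,1) (3,1)
{Mid/In/d/s} → row (1,2) (1,2) (2,5) (2,5)
{Mid/In/c/t, Mid/In/c/s} → row (1,2) (1,2) (4,2) (4,2)
{Hi/Stay/e/t, Hi/Stay/e/s, Hi/Stay/d/t, Hi/Stay/d/s, Hi/Stay/c/t, Hi/Stay/c/s, Hi/In/e/t, Hi/In/e/s, Hi/In/d/t, Hi/In/d/s, Hi/In/c/t, Hi/In/c/s} → row (5,2) (5,2) (5,2) (5,2)
That's 9 distinct rows out of 24 strategies.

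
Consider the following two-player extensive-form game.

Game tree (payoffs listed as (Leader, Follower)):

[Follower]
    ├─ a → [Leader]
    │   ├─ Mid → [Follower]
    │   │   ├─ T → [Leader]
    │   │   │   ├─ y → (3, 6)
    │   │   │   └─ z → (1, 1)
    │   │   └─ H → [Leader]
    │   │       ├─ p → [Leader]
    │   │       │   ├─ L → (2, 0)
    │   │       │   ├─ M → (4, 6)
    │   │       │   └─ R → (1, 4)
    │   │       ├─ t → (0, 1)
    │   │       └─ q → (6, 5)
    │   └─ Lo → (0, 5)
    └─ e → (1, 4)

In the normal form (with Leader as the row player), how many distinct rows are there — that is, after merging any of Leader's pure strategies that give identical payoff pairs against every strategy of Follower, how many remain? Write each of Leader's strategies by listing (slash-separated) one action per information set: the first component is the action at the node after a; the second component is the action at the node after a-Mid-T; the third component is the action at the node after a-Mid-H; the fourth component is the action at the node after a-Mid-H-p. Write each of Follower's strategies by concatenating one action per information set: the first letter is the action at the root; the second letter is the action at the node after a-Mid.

11

Leader has 36 pure strategies: Mid/y/p/L, Mid/y/p/M, Mid/y/p/R, Mid/y/t/L, Mid/y/t/M, Mid/y/t/R, Mid/y/q/L, Mid/y/q/M, Mid/y/q/R, Mid/z/p/L, Mid/z/p/M, Mid/z/p/R, Mid/z/t/L, Mid/z/t/M, Mid/z/t/R, Mid/z/q/L, Mid/z/q/M, Mid/z/q/R, Lo/y/p/L, Lo/y/p/M, Lo/y/p/R, Lo/y/t/L, Lo/y/t/M, Lo/y/t/R, Lo/y/q/L, Lo/y/q/M, Lo/y/q/R, Lo/z/p/L, Lo/z/p/M, Lo/z/p/R, Lo/z/t/L, Lo/z/t/M, Lo/z/t/R, Lo/z/q/L, Lo/z/q/M, Lo/z/q/R. Columns: aT, aH, eT, eH.
{Mid/y/p/L} → row (3,6) (2,0) (1,4) (1,4)
{Mid/y/p/M} → row (3,6) (4,6) (1,4) (1,4)
{Mid/y/p/R} → row (3,6) (1,4) (1,4) (1,4)
{Mid/y/t/L, Mid/y/t/M, Mid/y/t/R} → row (3,6) (0,1) (1,4) (1,4)
{Mid/y/q/L, Mid/y/q/M, Mid/y/q/R} → row (3,6) (6,5) (1,4) (1,4)
{Mid/z/p/L} → row (1,1) (2,0) (1,4) (1,4)
{Mid/z/p/M} → row (1,1) (4,6) (1,4) (1,4)
{Mid/z/p/R} → row (1,1) (1,4) (1,4) (1,4)
{Mid/z/t/L, Mid/z/t/M, Mid/z/t/R} → row (1,1) (0,1) (1,4) (1,4)
{Mid/z/q/L, Mid/z/q/M, Mid/z/q/R} → row (1,1) (6,5) (1,4) (1,4)
{Lo/y/p/L, Lo/y/p/M, Lo/y/p/R, Lo/y/t/L, Lo/y/t/M, Lo/y/t/R, Lo/y/q/L, Lo/y/q/M, Lo/y/q/R, Lo/z/p/L, Lo/z/p/M, Lo/z/p/R, Lo/z/t/L, Lo/z/t/M, Lo/z/t/R, Lo/z/q/L, Lo/z/q/M, Lo/z/q/R} → row (0,5) (0,5) (1,4) (1,4)
That's 11 distinct rows out of 36 strategies.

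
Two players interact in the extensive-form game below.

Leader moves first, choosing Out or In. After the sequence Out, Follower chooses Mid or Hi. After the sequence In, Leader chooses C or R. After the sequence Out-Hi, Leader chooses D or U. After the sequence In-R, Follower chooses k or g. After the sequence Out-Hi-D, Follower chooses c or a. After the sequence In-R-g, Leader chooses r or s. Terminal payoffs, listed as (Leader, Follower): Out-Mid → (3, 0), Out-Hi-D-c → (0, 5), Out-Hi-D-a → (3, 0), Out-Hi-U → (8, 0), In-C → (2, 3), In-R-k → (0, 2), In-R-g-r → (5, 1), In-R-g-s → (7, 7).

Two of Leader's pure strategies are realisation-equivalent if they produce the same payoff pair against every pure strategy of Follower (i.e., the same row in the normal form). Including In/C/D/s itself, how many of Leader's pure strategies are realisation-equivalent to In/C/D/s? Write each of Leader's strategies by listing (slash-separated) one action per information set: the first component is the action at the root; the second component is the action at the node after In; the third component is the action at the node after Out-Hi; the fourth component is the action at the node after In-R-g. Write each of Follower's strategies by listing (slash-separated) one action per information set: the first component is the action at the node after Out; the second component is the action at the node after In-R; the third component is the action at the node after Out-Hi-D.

4

Row for In/C/D/s (columns Mid/k/c, Mid/k/a, Mid/g/c, Mid/g/a, Hi/k/c, Hi/k/a, Hi/g/c, Hi/g/a): (2,3) (2,3) (2,3) (2,3) (2,3) (2,3) (2,3) (2,3).
Under In/C/D/s, Leader's choice at the node after Out-Hi and at the node after In-R-g can never be reached regardless of what Follower does, so varying those choices leaves every outcome unchanged.
Holding the reachable choices fixed and varying the unreachable ones freely already gives 2 × 2 = 4 equivalent strategies.
No other strategy reproduces this row, so those 4 are the full class: In/C/D/r, In/C/D/s, In/C/U/r, In/C/U/s.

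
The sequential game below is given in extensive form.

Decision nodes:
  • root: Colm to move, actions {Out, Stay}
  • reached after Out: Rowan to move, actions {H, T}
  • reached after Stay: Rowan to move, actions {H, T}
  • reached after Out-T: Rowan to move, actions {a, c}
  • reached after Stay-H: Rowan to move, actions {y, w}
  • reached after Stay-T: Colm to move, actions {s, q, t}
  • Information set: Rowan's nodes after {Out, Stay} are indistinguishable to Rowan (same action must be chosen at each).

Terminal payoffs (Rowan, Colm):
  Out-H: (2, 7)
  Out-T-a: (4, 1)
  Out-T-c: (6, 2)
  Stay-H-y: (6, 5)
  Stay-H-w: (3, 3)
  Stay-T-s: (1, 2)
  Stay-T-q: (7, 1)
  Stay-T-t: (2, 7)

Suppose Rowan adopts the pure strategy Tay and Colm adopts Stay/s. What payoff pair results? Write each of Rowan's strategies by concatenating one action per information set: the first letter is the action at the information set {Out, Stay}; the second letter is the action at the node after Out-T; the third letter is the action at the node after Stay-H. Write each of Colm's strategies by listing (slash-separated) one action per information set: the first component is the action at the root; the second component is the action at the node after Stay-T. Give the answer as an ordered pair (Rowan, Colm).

(1, 2)

Trace the play path from the root:
  Colm plays Stay
  Rowan plays T at [Stay]
  Colm plays s at [Stay-T]
→ terminal payoff (1, 2).
(Rowan's choice at the node after Out-T is never reached on this path, so it doesn't affect the outcome.)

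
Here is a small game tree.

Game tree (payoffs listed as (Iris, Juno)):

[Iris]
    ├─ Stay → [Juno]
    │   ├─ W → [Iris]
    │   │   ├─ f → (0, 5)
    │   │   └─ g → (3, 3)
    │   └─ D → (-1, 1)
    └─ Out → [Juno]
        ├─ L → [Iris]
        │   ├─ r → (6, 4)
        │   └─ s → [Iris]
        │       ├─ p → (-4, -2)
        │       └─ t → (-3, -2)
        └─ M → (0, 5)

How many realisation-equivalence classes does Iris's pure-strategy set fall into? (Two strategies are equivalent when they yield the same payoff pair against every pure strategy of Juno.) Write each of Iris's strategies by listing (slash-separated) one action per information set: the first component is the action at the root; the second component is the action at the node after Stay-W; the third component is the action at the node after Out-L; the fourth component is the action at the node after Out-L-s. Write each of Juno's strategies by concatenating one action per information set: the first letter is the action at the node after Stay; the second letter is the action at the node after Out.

5

Iris has 16 pure strategies: Stay/f/r/p, Stay/f/r/t, Stay/f/s/p, Stay/f/s/t, Stay/g/r/p, Stay/g/r/t, Stay/g/s/p, Stay/g/s/t, Out/f/r/p, Out/f/r/t, Out/f/s/p, Out/f/s/t, Out/g/r/p, Out/g/r/t, Out/g/s/p, Out/g/s/t. Columns: WL, WM, DL, DM.
{Stay/f/r/p, Stay/f/r/t, Stay/f/s/p, Stay/f/s/t} → row (0,5) (0,5) (-1,1) (-1,1)
{Stay/g/r/p, Stay/g/r/t, Stay/g/s/p, Stay/g/s/t} → row (3,3) (3,3) (-1,1) (-1,1)
{Out/f/r/p, Out/f/r/t, Out/g/r/p, Out/g/r/t} → row (6,4) (0,5) (6,4) (0,5)
{Out/f/s/p, Out/g/s/p} → row (-4,-2) (0,5) (-4,-2) (0,5)
{Out/f/s/t, Out/g/s/t} → row (-3,-2) (0,5) (-3,-2) (0,5)
That's 5 distinct rows out of 16 strategies.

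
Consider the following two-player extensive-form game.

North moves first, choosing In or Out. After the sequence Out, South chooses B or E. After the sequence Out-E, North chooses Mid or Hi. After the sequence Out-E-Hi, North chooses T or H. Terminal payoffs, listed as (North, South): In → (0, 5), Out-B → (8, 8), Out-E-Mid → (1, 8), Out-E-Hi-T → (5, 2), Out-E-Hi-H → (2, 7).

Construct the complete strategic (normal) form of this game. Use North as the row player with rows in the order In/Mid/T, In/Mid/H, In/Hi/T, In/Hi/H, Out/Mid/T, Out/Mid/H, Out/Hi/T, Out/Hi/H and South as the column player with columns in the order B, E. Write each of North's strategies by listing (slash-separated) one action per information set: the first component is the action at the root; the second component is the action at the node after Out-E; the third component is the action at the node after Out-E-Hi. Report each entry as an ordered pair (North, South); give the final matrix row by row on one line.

Row In/Mid/T: B→(0,5), E→(0,5)
Row In/Mid/H: B→(0,5), E→(0,5)
Row In/Hi/T: B→(0,5), E→(0,5)
Row In/Hi/H: B→(0,5), E→(0,5)
Row Out/Mid/T: B→(8,8), E→(1,8)
Row Out/Mid/H: B→(8,8), E→(1,8)
Row Out/Hi/T: B→(8,8), E→(5,2)
Row Out/Hi/H: B→(8,8), E→(2,7)

In/Mid/T: (0,5) (0,5) | In/Mid/H: (0,5) (0,5) | In/Hi/T: (0,5) (0,5) | In/Hi/H: (0,5) (0,5) | Out/Mid/T: (8,8) (1,8) | Out/Mid/H: (8,8) (1,8) | Out/Hi/T: (8,8) (5,2) | Out/Hi/H: (8,8) (2,7)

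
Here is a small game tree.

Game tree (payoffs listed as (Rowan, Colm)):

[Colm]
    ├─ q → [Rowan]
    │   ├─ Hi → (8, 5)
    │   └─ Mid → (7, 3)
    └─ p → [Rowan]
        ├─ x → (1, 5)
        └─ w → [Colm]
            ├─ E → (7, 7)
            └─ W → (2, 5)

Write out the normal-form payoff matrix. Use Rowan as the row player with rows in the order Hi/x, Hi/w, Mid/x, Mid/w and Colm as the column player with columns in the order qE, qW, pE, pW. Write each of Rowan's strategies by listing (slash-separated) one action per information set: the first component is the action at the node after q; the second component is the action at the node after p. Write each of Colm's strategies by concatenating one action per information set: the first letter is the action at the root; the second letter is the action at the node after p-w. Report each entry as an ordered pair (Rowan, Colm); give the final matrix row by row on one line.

Hi/x: (8,5) (8,5) (1,5) (1,5) | Hi/w: (8,5) (8,5) (7,7) (2,5) | Mid/x: (7,3) (7,3) (1,5) (1,5) | Mid/w: (7,3) (7,3) (7,7) (2,5)

Row Hi/x: qE→(8,5), qW→(8,5), pE→(1,5), pW→(1,5)
Row Hi/w: qE→(8,5), qW→(8,5), pE→(7,7), pW→(2,5)
Row Mid/x: qE→(7,3), qW→(7,3), pE→(1,5), pW→(1,5)
Row Mid/w: qE→(7,3), qW→(7,3), pE→(7,7), pW→(2,5)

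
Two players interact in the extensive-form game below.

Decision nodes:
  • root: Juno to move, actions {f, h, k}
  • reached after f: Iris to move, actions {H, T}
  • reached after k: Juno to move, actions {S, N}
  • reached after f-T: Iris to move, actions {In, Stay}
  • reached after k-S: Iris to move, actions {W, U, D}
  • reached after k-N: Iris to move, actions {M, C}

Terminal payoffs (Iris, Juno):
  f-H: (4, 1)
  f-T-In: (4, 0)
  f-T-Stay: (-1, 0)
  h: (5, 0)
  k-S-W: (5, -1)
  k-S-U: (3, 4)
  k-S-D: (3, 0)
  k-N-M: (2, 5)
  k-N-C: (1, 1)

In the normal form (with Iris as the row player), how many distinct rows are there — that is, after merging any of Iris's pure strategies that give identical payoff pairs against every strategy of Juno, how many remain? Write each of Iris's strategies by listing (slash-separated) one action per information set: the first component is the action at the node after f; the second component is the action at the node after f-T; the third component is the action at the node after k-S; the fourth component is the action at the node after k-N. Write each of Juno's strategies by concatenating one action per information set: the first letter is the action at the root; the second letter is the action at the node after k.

18

Iris has 24 pure strategies: H/In/W/M, H/In/W/C, H/In/U/M, H/In/U/C, H/In/D/M, H/In/D/C, H/Stay/W/M, H/Stay/W/C, H/Stay/U/M, H/Stay/U/C, H/Stay/D/M, H/Stay/D/C, T/In/W/M, T/In/W/C, T/In/U/M, T/In/U/C, T/In/D/M, T/In/D/C, T/Stay/W/M, T/Stay/W/C, T/Stay/U/M, T/Stay/U/C, T/Stay/D/M, T/Stay/D/C. Columns: fS, fN, hS, hN, kS, kN.
{H/In/W/M, H/Stay/W/M} → row (4,1) (4,1) (5,0) (5,0) (5,-1) (2,5)
{H/In/W/C, H/Stay/W/C} → row (4,1) (4,1) (5,0) (5,0) (5,-1) (1,1)
{H/In/U/M, H/Stay/U/M} → row (4,1) (4,1) (5,0) (5,0) (3,4) (2,5)
{H/In/U/C, H/Stay/U/C} → row (4,1) (4,1) (5,0) (5,0) (3,4) (1,1)
{H/In/D/M, H/Stay/D/M} → row (4,1) (4,1) (5,0) (5,0) (3,0) (2,5)
{H/In/D/C, H/Stay/D/C} → row (4,1) (4,1) (5,0) (5,0) (3,0) (1,1)
{T/In/W/M} → row (4,0) (4,0) (5,0) (5,0) (5,-1) (2,5)
{T/In/W/C} → row (4,0) (4,0) (5,0) (5,0) (5,-1) (1,1)
{T/In/U/M} → row (4,0) (4,0) (5,0) (5,0) (3,4) (2,5)
{T/In/U/C} → row (4,0) (4,0) (5,0) (5,0) (3,4) (1,1)
{T/In/D/M} → row (4,0) (4,0) (5,0) (5,0) (3,0) (2,5)
{T/In/D/C} → row (4,0) (4,0) (5,0) (5,0) (3,0) (1,1)
{T/Stay/W/M} → row (-1,0) (-1,0) (5,0) (5,0) (5,-1) (2,5)
{T/Stay/W/C} → row (-1,0) (-1,0) (5,0) (5,0) (5,-1) (1,1)
{T/Stay/U/M} → row (-1,0) (-1,0) (5,0) (5,0) (3,4) (2,5)
{T/Stay/U/C} → row (-1,0) (-1,0) (5,0) (5,0) (3,4) (1,1)
{T/Stay/D/M} → row (-1,0) (-1,0) (5,0) (5,0) (3,0) (2,5)
{T/Stay/D/C} → row (-1,0) (-1,0) (5,0) (5,0) (3,0) (1,1)
That's 18 distinct rows out of 24 strategies.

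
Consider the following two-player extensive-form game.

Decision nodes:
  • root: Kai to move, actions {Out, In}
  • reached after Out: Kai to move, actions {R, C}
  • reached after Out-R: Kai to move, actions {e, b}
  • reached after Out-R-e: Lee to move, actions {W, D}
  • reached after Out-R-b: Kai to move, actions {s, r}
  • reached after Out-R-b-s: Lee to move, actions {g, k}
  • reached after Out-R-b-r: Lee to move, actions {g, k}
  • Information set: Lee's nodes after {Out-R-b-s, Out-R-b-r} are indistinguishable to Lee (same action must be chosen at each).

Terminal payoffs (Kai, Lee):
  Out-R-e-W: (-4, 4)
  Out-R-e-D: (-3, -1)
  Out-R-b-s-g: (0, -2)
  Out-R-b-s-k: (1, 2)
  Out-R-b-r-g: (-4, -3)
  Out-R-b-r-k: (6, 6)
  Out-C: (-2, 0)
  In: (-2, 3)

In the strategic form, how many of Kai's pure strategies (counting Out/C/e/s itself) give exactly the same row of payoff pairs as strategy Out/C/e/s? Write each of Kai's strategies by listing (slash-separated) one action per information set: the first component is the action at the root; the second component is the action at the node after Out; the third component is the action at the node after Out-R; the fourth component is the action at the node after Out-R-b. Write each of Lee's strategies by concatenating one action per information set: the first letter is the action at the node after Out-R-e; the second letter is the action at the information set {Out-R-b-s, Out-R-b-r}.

4

Row for Out/C/e/s (columns Wg, Wk, Dg, Dk): (-2,0) (-2,0) (-2,0) (-2,0).
Under Out/C/e/s, Kai's choice at the node after Out-R and at the node after Out-R-b can never be reached regardless of what Lee does, so varying those choices leaves every outcome unchanged.
Holding the reachable choices fixed and varying the unreachable ones freely already gives 2 × 2 = 4 equivalent strategies.
No other strategy reproduces this row, so those 4 are the full class: Out/C/e/s, Out/C/e/r, Out/C/b/s, Out/C/b/r.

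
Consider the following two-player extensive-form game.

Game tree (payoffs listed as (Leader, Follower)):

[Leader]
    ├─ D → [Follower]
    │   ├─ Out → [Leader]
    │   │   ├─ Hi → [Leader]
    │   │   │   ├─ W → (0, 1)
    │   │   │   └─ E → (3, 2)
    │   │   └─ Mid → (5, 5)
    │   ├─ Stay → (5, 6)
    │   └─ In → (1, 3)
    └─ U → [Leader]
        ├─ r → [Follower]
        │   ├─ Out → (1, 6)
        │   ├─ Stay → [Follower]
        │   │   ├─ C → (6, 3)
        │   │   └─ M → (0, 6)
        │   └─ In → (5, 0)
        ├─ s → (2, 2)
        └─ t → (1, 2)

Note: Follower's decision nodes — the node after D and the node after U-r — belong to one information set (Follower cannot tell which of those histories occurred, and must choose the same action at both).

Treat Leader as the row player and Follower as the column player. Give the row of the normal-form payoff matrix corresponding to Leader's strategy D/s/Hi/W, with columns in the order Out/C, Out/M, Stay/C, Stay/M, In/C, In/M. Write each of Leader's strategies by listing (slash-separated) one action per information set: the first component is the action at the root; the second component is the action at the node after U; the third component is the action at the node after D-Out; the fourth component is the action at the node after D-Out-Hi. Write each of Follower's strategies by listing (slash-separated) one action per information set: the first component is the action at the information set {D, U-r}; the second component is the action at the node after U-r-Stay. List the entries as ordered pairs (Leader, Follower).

(0,1) (0,1) (5,6) (5,6) (1,3) (1,3)

vs Out/C: Leader plays D → Follower plays Out at [D] → Leader plays Hi at [D-Out] → Leader plays W at [D-Out-Hi] → (0, 1)
vs Out/M: Leader plays D → Follower plays Out at [D] → Leader plays Hi at [D-Out] → Leader plays W at [D-Out-Hi] → (0, 1)
vs Stay/C: Leader plays D → Follower plays Stay at [D] → (5, 6)
vs Stay/M: Leader plays D → Follower plays Stay at [D] → (5, 6)
vs In/C: Leader plays D → Follower plays In at [D] → (1, 3)
vs In/M: Leader plays D → Follower plays In at [D] → (1, 3)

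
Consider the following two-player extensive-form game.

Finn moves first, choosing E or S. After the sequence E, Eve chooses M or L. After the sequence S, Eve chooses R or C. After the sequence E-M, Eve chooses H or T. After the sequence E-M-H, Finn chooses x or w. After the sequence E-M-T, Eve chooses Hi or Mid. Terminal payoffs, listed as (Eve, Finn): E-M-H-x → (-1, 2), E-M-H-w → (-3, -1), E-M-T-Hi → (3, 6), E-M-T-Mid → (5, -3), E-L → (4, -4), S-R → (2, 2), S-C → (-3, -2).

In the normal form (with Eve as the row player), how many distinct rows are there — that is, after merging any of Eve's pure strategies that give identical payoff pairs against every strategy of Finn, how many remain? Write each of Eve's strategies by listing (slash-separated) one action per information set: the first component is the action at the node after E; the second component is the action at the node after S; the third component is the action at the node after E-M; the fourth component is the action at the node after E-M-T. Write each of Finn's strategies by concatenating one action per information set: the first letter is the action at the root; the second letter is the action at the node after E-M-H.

8

Eve has 16 pure strategies: M/R/H/Hi, M/R/H/Mid, M/R/T/Hi, M/R/T/Mid, M/C/H/Hi, M/C/H/Mid, M/C/T/Hi, M/C/T/Mid, L/R/H/Hi, L/R/H/Mid, L/R/T/Hi, L/R/T/Mid, L/C/H/Hi, L/C/H/Mid, L/C/T/Hi, L/C/T/Mid. Columns: Ex, Ew, Sx, Sw.
{M/R/H/Hi, M/R/H/Mid} → row (-1,2) (-3,-1) (2,2) (2,2)
{M/R/T/Hi} → row (3,6) (3,6) (2,2) (2,2)
{M/R/T/Mid} → row (5,-3) (5,-3) (2,2) (2,2)
{M/C/H/Hi, M/C/H/Mid} → row (-1,2) (-3,-1) (-3,-2) (-3,-2)
{M/C/T/Hi} → row (3,6) (3,6) (-3,-2) (-3,-2)
{M/C/T/Mid} → row (5,-3) (5,-3) (-3,-2) (-3,-2)
{L/R/H/Hi, L/R/H/Mid, L/R/T/Hi, L/R/T/Mid} → row (4,-4) (4,-4) (2,2) (2,2)
{L/C/H/Hi, L/C/H/Mid, L/C/T/Hi, L/C/T/Mid} → row (4,-4) (4,-4) (-3,-2) (-3,-2)
That's 8 distinct rows out of 16 strategies.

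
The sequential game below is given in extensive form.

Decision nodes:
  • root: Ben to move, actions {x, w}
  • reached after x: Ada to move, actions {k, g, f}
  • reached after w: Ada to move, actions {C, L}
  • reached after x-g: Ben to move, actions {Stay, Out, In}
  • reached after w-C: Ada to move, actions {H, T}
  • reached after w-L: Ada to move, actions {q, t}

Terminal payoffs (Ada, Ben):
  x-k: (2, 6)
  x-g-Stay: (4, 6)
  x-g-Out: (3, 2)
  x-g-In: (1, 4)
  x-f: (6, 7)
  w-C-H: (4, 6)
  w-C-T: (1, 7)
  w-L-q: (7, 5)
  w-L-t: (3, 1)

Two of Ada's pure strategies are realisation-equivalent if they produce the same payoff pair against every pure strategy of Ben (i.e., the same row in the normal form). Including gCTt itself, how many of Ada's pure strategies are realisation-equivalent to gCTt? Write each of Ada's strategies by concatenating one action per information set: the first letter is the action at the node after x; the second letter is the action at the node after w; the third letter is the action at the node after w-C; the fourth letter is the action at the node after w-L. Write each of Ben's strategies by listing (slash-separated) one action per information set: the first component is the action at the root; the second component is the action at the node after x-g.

Row for gCTt (columns x/Stay, x/Out, x/In, w/Stay, w/Out, w/In): (4,6) (3,2) (1,4) (1,7) (1,7) (1,7).
Under gCTt, Ada's choice at the node after w-L can never be reached regardless of what Ben does, so varying those choices leaves every outcome unchanged.
Holding the reachable choices fixed and varying the unreachable one freely already gives 2 equivalent strategies.
No other strategy reproduces this row, so those 2 are the full class: gCTq, gCTt.

2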